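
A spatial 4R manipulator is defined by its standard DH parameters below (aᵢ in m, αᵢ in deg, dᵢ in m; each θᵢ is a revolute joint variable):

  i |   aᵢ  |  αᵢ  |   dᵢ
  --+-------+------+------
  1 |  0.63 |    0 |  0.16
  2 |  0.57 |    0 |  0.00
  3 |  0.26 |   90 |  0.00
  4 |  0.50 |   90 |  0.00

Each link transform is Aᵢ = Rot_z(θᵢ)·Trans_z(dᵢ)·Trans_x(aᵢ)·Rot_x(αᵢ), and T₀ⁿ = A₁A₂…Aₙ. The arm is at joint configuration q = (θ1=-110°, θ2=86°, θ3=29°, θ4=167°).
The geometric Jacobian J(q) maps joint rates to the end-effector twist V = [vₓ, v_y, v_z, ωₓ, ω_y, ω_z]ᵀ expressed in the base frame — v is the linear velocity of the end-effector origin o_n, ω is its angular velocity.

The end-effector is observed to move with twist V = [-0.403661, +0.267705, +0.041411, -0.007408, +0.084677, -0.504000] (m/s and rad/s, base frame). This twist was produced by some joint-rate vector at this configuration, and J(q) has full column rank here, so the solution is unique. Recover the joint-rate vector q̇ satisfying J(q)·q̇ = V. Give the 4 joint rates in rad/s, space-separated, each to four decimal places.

o_n = [0.0789, -0.8436, 0.2725]
J₁: ẑ×o_n = [0.8436, 0.0789, -0.0000], ω = ẑ
J2: z=[0.0000, 0.0000, 1.0000] o=[-0.2155, -0.5920, 0.1600] → [0.2516, 0.2944, -0.0000, 0.0000, 0.0000, 1.0000]
J3: z=[0.0000, 0.0000, 1.0000] o=[0.3052, -0.8238, 0.1600] → [0.0198, -0.2263, 0.0000, 0.0000, 0.0000, 1.0000]
J4: z=[0.0872, -0.9962, 0.0000] o=[0.5643, -0.8012, 0.1600] → [-0.1120, -0.0098, -0.4872, 0.0872, -0.9962, 0.0000]
q̇ = J⁺·V = [-0.6850, 0.6950, -0.5140, -0.0850]

-0.6850 0.6950 -0.5140 -0.0850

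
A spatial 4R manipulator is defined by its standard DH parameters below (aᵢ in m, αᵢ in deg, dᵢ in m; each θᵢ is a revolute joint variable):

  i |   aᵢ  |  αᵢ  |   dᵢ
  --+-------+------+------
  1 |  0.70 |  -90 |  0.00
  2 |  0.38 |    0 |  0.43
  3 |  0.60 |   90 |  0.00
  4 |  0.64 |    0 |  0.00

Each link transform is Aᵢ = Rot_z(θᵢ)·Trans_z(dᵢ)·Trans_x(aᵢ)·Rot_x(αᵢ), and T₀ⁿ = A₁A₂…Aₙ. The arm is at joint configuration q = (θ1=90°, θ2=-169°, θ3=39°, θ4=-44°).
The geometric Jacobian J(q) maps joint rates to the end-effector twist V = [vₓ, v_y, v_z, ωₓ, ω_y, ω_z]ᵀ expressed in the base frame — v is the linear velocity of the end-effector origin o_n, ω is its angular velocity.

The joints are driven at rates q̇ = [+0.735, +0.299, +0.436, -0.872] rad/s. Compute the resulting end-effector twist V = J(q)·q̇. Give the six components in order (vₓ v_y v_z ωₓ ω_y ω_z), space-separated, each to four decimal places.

o_n = [0.0146, -0.3546, 0.8848]
J₁: ẑ×o_n = [0.3546, 0.0146, -0.0000], ω = ẑ
J2: z=[-1.0000, 0.0000, 0.0000] o=[0.0000, 0.7000, 0.0000] → [0.0000, 0.8848, 1.0546, -1.0000, 0.0000, 0.0000]
J3: z=[-1.0000, 0.0000, 0.0000] o=[-0.4300, 0.3270, 0.0725] → [0.0000, 0.8123, 0.6816, -1.0000, 0.0000, 0.0000]
J4: z=[-0.0000, -0.7660, -0.6428] o=[-0.4300, -0.0587, 0.5321] → [-0.4604, -0.2858, 0.3406, -0.0000, -0.7660, -0.6428]
V = J·q̇ = [0.6621, 0.8786, 0.3155, -0.7350, 0.6680, 1.2955]

0.6621 0.8786 0.3155 -0.7350 0.6680 1.2955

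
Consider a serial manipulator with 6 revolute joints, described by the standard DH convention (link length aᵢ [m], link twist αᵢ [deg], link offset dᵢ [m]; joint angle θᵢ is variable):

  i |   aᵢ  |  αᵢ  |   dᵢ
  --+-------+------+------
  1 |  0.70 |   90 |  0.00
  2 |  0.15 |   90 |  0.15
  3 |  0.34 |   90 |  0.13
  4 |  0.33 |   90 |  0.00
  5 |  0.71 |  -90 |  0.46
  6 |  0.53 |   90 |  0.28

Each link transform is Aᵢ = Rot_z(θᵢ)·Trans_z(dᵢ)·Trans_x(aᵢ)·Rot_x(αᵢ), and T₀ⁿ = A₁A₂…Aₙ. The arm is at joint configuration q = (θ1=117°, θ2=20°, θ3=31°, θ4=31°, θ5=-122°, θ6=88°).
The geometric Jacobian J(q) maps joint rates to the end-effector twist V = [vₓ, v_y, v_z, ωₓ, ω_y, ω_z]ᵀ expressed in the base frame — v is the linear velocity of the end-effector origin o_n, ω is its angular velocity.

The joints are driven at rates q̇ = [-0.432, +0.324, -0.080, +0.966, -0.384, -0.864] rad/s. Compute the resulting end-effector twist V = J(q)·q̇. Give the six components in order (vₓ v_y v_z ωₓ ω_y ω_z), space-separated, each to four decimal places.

0.8001 -0.7337 0.0312 -1.1687 -0.6178 -0.3028

o_n = [0.5043, 1.3088, -0.2150]
J₁: ẑ×o_n = [-1.3088, 0.5043, 0.0000], ω = ẑ
J2: z=[0.8910, 0.4540, 0.0000] o=[-0.3178, 0.6237, 0.0000] → [-0.0976, 0.1916, 0.2372, 0.8910, 0.4540, 0.0000]
J3: z=[-0.1553, 0.3047, -0.9397] o=[-0.2481, 0.8174, 0.0513] → [0.3806, -0.7484, -0.3056, -0.1553, 0.3047, -0.9397]
J4: z=[-0.9835, 0.0421, 0.1762] o=[-0.2366, 1.1805, 0.0288] → [-0.0329, -0.1093, -0.1573, -0.9835, 0.0421, 0.1762]
J5: z=[0.1811, 0.2288, 0.9565] o=[-0.2366, 1.5015, -0.0480] → [0.1461, 0.7389, -0.2045, 0.1811, 0.2288, 0.9565]
J6: z=[0.5211, 0.8025, -0.2907] o=[0.4388, 1.2155, 0.3735] → [-0.4451, 0.2877, -0.0039, 0.5211, 0.8025, -0.2907]
V = J·q̇ = [0.8001, -0.7337, 0.0312, -1.1687, -0.6178, -0.3028]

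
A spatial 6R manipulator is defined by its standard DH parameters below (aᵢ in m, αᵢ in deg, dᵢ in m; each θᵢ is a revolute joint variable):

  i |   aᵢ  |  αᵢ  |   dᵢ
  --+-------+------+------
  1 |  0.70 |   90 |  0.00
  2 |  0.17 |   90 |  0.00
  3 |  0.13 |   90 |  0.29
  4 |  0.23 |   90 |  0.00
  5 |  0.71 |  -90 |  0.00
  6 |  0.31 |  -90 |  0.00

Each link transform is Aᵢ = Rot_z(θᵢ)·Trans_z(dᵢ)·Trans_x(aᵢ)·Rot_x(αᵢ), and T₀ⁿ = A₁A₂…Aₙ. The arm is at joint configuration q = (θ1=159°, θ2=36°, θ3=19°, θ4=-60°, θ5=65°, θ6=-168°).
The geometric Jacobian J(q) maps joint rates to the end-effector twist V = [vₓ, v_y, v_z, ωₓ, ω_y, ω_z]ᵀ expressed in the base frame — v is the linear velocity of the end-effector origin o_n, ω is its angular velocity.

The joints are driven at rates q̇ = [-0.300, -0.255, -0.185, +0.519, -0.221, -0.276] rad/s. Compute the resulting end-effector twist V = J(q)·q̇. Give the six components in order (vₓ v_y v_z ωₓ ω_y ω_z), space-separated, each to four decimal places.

o_n = [-1.1123, 0.1495, 0.3964]
J₁: ẑ×o_n = [-0.1495, -1.1123, 0.0000], ω = ẑ
J2: z=[0.3584, 0.9336, 0.0000] o=[-0.6535, 0.2509, 0.0000] → [0.3701, -0.1421, 0.3920, 0.3584, 0.9336, 0.0000]
J3: z=[-0.5487, 0.2106, -0.8090] o=[-0.7819, 0.3001, 0.0999] → [-0.0594, 0.4300, 0.1522, -0.5487, 0.2106, -0.8090]
J4: z=[-0.5847, -0.7883, 0.1914] o=[-1.0187, 0.4364, -0.0624] → [-0.3069, 0.2504, 0.0939, -0.5847, -0.7883, 0.1914]
J5: z=[0.7918, -0.6059, -0.0768] o=[-0.9781, 0.4609, 0.1626] → [-0.1656, -0.1748, -0.3278, 0.7918, -0.6059, -0.0768]
J6: z=[-0.4071, -0.4298, -0.8060] o=[-1.3014, -0.0144, 0.5794] → [0.2107, -0.2269, 0.0145, -0.4071, -0.4298, -0.8060]
V = J·q̇ = [-0.2194, 0.5216, -0.0109, -0.3560, -0.4336, 0.1884]

-0.2194 0.5216 -0.0109 -0.3560 -0.4336 0.1884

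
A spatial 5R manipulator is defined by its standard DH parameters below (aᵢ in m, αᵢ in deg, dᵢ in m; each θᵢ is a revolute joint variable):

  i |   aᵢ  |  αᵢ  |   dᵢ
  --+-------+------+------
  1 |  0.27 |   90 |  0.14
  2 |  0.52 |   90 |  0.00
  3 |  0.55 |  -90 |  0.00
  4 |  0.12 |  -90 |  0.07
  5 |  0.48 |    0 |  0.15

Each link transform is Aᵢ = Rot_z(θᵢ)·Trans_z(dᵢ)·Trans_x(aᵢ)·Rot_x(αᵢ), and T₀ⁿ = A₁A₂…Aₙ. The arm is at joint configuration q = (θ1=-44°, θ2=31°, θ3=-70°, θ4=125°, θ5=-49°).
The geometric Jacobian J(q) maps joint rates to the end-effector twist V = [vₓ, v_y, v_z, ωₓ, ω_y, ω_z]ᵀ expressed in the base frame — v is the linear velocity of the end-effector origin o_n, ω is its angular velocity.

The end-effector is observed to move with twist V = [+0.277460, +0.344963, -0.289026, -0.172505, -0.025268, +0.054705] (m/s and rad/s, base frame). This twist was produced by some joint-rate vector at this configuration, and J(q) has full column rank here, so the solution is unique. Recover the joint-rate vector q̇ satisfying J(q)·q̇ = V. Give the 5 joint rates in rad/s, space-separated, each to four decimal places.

o_n = [0.7159, -0.6648, 0.8799]
J₁: ẑ×o_n = [0.6648, 0.7159, -0.0000], ω = ẑ
J2: z=[-0.6947, -0.7193, 0.0000] o=[0.1942, -0.1876, 0.1400] → [-0.5323, 0.5140, 0.7068, -0.6947, -0.7193, 0.0000]
J3: z=[0.3705, -0.3578, -0.8572] o=[0.5149, -0.4972, 0.4078] → [-0.3126, -0.3473, 0.0098, 0.3705, -0.3578, -0.8572]
J4: z=[0.3418, -0.8056, 0.4840] o=[0.9899, -0.2374, 0.5047] → [-0.0954, -0.2608, -0.3667, 0.3418, -0.8056, 0.4840]
J5: z=[-0.4950, -0.5921, -0.6359] o=[0.9179, -0.2911, 0.6107] → [-0.3970, 0.2617, 0.0654, -0.4950, -0.5921, -0.6359]
q̇ = J⁺·V = [0.4020, -0.5020, -0.2430, -0.0350, 0.8470]

0.4020 -0.5020 -0.2430 -0.0350 0.8470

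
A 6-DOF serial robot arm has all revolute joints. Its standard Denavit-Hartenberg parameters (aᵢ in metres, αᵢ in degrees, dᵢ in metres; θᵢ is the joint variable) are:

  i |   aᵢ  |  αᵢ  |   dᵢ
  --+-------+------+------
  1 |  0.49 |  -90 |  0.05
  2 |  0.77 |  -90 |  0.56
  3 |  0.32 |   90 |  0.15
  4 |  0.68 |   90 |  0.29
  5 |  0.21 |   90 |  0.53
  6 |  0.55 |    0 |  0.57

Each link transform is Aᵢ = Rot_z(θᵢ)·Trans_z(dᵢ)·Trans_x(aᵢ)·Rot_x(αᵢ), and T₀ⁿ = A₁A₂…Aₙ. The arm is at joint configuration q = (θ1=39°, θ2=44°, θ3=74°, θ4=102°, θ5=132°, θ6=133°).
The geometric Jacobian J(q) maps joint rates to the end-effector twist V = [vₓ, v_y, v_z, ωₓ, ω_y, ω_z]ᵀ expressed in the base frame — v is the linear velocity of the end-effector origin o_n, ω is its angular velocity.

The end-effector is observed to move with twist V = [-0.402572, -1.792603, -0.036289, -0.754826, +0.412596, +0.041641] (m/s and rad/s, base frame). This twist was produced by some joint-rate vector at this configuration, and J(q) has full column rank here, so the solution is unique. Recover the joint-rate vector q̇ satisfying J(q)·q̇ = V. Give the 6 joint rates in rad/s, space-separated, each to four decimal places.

-0.6750 0.8860 -0.3110 -0.7710 -0.1080 0.0620

o_n = [0.5753, 0.1695, -2.1404]
J₁: ẑ×o_n = [-0.1695, 0.5753, 0.0000], ω = ẑ
J2: z=[-0.6293, 0.7771, 0.0000] o=[0.3808, 0.3084, 0.0500] → [-1.7023, -1.3785, -0.0637, -0.6293, 0.7771, 0.0000]
J3: z=[-0.5399, -0.4372, -0.7193] o=[0.4588, 1.0921, -0.4849] → [0.0601, -0.9775, 0.5490, -0.5399, -0.4372, -0.7193]
J4: z=[0.3639, 0.6494, -0.6677] o=[0.6207, 0.8274, -0.6541] → [-1.4045, 0.5713, -0.2099, 0.3639, 0.6494, -0.6677]
J5: z=[0.6302, -0.6996, -0.3368] o=[0.2599, 0.8130, -1.2991] → [0.3718, 0.4240, -0.1849, 0.6302, -0.6996, -0.3368]
J6: z=[-0.2662, 0.2129, -0.9401] o=[0.7471, 0.5854, -1.4886] → [-0.5298, -0.0120, 0.1473, -0.2662, 0.2129, -0.9401]
q̇ = J⁺·V = [-0.6750, 0.8860, -0.3110, -0.7710, -0.1080, 0.0620]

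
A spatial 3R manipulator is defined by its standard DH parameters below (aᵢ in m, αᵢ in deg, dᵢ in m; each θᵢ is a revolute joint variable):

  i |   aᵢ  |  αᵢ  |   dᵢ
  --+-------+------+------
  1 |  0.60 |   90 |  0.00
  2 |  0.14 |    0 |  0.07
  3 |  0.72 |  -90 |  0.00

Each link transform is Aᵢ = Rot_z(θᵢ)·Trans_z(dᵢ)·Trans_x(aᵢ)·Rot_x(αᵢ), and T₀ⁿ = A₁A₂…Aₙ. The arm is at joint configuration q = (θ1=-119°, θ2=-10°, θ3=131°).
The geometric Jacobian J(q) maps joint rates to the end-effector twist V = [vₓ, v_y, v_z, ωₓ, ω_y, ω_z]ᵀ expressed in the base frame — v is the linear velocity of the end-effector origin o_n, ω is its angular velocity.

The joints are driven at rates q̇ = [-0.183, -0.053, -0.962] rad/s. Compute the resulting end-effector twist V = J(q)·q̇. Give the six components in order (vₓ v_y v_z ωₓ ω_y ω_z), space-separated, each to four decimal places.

-0.3556 -0.5030 0.3691 0.8877 -0.4921 -0.1830

o_n = [-0.2392, -0.2871, 0.5928]
J₁: ẑ×o_n = [0.2871, -0.2392, 0.0000], ω = ẑ
J2: z=[-0.8746, 0.4848, 0.0000] o=[-0.2909, -0.5248, 0.0000] → [0.2874, 0.5185, -0.2330, -0.8746, 0.4848, 0.0000]
J3: z=[-0.8746, 0.4848, 0.0000] o=[-0.4190, -0.6114, -0.0243] → [0.2992, 0.5398, -0.3708, -0.8746, 0.4848, 0.0000]
V = J·q̇ = [-0.3556, -0.5030, 0.3691, 0.8877, -0.4921, -0.1830]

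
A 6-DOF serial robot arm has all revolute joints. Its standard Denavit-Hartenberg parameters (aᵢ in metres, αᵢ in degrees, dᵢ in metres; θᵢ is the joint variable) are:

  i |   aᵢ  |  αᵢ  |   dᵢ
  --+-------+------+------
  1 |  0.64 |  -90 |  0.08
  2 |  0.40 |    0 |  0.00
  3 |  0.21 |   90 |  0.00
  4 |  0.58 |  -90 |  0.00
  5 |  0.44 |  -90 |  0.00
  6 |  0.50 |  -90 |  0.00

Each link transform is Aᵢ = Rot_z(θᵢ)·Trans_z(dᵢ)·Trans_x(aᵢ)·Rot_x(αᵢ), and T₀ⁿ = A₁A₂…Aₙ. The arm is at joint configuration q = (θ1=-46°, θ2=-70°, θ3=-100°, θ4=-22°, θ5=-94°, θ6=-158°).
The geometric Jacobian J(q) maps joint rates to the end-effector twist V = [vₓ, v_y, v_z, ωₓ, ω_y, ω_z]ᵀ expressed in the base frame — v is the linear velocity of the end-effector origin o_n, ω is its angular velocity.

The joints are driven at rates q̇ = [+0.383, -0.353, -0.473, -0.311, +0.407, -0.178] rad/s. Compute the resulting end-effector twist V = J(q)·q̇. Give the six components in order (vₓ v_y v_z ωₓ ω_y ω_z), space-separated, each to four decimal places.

-0.3327 -0.0489 -0.5904 -0.2275 -0.3145 0.6994

o_n = [-0.0500, -0.0119, 0.6214]
J₁: ẑ×o_n = [0.0119, -0.0500, 0.0000], ω = ẑ
J2: z=[0.7193, 0.6947, 0.0000] o=[0.4446, -0.4604, 0.0800] → [0.3761, -0.3894, 0.6661, 0.7193, 0.6947, 0.0000]
J3: z=[0.7193, 0.6947, 0.0000] o=[0.5396, -0.5588, 0.4559] → [0.1149, -0.1190, 0.8029, 0.7193, 0.6947, 0.0000]
J4: z=[-0.1206, 0.1249, -0.9848] o=[0.3960, -0.4100, 0.4923] → [0.4082, 0.4547, 0.0077, -0.1206, 0.1249, -0.9848]
J5: z=[0.4107, 0.9095, 0.0650] o=[-0.1282, -0.1800, 0.5857] → [0.0215, -0.0095, -0.0022, 0.4107, 0.9095, 0.0650]
J6: z=[-0.9100, 0.4044, 0.0919] o=[-0.1534, -0.1373, 0.1485] → [0.1797, 0.4398, -0.1560, -0.9100, 0.4044, 0.0919]
V = J·q̇ = [-0.3327, -0.0489, -0.5904, -0.2275, -0.3145, 0.6994]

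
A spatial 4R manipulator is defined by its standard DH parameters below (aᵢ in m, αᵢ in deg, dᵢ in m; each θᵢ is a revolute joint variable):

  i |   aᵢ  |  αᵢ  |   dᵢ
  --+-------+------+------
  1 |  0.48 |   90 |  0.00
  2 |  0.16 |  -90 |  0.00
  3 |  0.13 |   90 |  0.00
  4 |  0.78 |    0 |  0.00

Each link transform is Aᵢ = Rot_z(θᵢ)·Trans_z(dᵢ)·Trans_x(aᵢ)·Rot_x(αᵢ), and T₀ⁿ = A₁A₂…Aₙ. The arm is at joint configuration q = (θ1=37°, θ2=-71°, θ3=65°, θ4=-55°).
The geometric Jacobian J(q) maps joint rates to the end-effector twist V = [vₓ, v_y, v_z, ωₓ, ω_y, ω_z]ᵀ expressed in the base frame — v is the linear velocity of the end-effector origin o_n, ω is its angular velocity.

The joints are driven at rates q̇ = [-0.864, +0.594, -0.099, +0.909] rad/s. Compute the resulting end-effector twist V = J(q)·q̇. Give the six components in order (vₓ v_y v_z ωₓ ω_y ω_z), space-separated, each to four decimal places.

0.7270 1.1687 -0.4294 0.7281 -0.6761 -1.6752

o_n = [-0.3090, 0.4224, -0.5900]
J₁: ẑ×o_n = [-0.4224, -0.3090, 0.0000], ω = ẑ
J2: z=[0.6018, -0.7986, 0.0000] o=[0.3833, 0.2889, 0.0000] → [0.4712, 0.3551, -0.4726, 0.6018, -0.7986, 0.0000]
J3: z=[0.7551, 0.5690, 0.3256] o=[0.4249, 0.3202, -0.1513] → [-0.2829, 0.0923, 0.4948, 0.7551, 0.5690, 0.3256]
J4: z=[0.4900, -0.1599, -0.8569] o=[0.3683, 0.4251, -0.2032] → [0.0595, 0.7700, -0.1097, 0.4900, -0.1599, -0.8569]
V = J·q̇ = [0.7270, 1.1687, -0.4294, 0.7281, -0.6761, -1.6752]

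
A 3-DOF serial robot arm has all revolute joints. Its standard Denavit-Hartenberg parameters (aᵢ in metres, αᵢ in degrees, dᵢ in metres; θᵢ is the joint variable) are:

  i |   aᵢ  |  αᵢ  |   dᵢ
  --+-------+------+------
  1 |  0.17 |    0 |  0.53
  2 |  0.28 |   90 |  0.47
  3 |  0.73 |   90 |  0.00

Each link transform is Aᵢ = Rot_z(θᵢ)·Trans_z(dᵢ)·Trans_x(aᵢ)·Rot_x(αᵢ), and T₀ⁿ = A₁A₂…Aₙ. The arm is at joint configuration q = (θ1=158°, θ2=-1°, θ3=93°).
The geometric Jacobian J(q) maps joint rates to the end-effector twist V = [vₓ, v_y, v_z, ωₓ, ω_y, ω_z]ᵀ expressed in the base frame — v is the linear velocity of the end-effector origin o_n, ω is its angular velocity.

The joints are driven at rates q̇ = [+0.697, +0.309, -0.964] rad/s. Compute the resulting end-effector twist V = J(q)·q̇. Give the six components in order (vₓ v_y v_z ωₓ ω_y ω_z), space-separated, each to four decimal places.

o_n = [-0.3802, 0.1582, 1.7290]
J₁: ẑ×o_n = [-0.1582, -0.3802, 0.0000], ω = ẑ
J2: z=[0.0000, 0.0000, 1.0000] o=[-0.1576, 0.0637, 0.5300] → [-0.0945, -0.2226, 0.0000, 0.0000, 0.0000, 1.0000]
J3: z=[0.3907, 0.9205, 0.0000] o=[-0.4154, 0.1731, 1.0000] → [0.6710, -0.2848, -0.0382, 0.3907, 0.9205, 0.0000]
V = J·q̇ = [-0.7863, -0.0592, 0.0368, -0.3767, -0.8874, 1.0060]

-0.7863 -0.0592 0.0368 -0.3767 -0.8874 1.0060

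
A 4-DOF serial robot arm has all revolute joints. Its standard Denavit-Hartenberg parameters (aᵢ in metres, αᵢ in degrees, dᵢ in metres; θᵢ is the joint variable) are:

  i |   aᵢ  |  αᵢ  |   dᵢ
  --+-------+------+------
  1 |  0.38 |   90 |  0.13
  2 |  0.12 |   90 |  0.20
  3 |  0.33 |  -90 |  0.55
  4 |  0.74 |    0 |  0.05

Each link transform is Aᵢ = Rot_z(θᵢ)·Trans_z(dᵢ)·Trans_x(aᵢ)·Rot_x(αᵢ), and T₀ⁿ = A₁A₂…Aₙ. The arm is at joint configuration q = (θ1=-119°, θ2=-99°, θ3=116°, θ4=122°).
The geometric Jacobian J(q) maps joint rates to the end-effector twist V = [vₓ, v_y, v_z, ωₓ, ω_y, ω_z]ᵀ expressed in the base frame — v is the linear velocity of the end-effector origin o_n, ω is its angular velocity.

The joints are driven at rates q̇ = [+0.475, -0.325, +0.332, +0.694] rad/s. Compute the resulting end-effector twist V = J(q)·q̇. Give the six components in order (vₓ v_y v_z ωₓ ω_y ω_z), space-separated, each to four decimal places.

o_n = [-0.3205, -0.3261, 0.0168]
J₁: ẑ×o_n = [0.3261, -0.3205, 0.0000], ω = ẑ
J2: z=[-0.8746, 0.4848, 0.0000] o=[-0.1842, -0.3324, 0.1300] → [-0.0549, -0.0990, 0.0606, -0.8746, 0.4848, 0.0000]
J3: z=[0.4788, 0.8639, 0.1564] o=[-0.3501, -0.2190, 0.0115] → [0.0214, 0.0021, -0.0768, 0.4788, 0.8639, 0.1564]
J4: z=[0.3152, -0.3355, 0.8877] o=[-0.3571, 0.3801, 0.2404] → [0.7020, 0.1029, -0.2104, 0.3152, -0.3355, 0.8877]
V = J·q̇ = [0.6670, -0.0480, -0.1912, 0.6620, -0.1036, 1.1430]

0.6670 -0.0480 -0.1912 0.6620 -0.1036 1.1430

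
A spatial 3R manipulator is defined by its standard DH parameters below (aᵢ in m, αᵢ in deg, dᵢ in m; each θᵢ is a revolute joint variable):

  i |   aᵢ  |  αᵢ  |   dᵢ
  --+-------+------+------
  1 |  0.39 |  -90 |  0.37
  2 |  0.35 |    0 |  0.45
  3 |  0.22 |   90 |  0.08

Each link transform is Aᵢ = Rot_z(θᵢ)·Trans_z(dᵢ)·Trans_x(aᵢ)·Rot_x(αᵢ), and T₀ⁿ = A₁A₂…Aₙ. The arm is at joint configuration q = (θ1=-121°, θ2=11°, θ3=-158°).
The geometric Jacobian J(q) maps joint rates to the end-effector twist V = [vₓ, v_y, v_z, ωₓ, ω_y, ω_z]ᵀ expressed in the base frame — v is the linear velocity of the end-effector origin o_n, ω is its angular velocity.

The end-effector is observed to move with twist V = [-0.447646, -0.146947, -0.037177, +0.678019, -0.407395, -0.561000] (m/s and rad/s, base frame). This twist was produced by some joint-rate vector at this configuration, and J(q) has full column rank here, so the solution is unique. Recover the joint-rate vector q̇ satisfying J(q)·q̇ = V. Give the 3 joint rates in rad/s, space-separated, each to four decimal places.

o_n = [0.1715, -0.7436, 0.4230]
J₁: ẑ×o_n = [0.7436, 0.1715, -0.0000], ω = ẑ
J2: z=[0.8572, -0.5150, 0.0000] o=[-0.2009, -0.3343, 0.3700] → [-0.0273, -0.0455, -0.1591, 0.8572, -0.5150, 0.0000]
J3: z=[0.8572, -0.5150, 0.0000] o=[0.0079, -0.8606, 0.3032] → [-0.0617, -0.1027, 0.1845, 0.8572, -0.5150, 0.0000]
q̇ = J⁺·V = [-0.5610, 0.5330, 0.2580]

-0.5610 0.5330 0.2580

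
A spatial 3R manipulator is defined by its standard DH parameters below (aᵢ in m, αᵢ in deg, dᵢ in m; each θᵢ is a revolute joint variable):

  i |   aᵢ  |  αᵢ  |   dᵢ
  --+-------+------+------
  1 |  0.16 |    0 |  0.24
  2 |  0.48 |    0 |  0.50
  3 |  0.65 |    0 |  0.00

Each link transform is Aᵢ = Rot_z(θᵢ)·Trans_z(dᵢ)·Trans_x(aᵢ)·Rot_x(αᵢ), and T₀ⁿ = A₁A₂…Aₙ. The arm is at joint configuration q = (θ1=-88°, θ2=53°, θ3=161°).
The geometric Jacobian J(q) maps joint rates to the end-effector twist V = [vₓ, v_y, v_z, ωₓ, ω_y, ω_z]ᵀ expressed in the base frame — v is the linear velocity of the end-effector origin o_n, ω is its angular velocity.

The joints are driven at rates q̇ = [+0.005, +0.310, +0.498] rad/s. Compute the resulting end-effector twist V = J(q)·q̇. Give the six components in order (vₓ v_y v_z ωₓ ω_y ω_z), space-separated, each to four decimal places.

-0.3400 -0.1867 0.0000 0.0000 0.0000 0.8130

o_n = [0.0167, 0.0906, 0.7400]
J₁: ẑ×o_n = [-0.0906, 0.0167, 0.0000], ω = ẑ
J2: z=[0.0000, 0.0000, 1.0000] o=[0.0056, -0.1599, 0.2400] → [-0.2505, 0.0111, 0.0000, 0.0000, 0.0000, 1.0000]
J3: z=[0.0000, 0.0000, 1.0000] o=[0.3988, -0.4352, 0.7400] → [-0.5259, -0.3821, 0.0000, 0.0000, 0.0000, 1.0000]
V = J·q̇ = [-0.3400, -0.1867, 0.0000, 0.0000, 0.0000, 0.8130]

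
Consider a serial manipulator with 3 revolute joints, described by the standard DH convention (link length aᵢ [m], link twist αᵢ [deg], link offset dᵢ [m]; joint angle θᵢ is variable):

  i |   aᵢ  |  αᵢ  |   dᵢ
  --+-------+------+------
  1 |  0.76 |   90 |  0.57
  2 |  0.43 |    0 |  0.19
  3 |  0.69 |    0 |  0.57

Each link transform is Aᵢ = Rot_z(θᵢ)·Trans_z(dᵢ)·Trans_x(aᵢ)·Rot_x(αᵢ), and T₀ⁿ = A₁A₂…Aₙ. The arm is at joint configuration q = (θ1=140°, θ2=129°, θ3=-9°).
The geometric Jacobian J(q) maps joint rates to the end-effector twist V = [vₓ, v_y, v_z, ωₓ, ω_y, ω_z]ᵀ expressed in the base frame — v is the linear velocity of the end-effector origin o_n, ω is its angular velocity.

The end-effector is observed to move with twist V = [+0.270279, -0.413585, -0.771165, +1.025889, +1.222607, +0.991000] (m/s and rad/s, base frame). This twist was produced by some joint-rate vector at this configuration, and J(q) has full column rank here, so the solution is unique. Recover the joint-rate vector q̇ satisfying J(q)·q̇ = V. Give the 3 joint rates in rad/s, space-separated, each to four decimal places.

o_n = [0.3779, 0.6750, 1.5017]
J₁: ẑ×o_n = [-0.6750, 0.3779, 0.0000], ω = ẑ
J2: z=[0.6428, 0.7660, 0.0000] o=[-0.5822, 0.4885, 0.5700] → [0.7137, -0.5989, -0.6156, 0.6428, 0.7660, 0.0000]
J3: z=[0.6428, 0.7660, 0.0000] o=[-0.2528, 0.4601, 0.9042] → [0.4578, -0.3841, -0.3450, 0.6428, 0.7660, 0.0000]
q̇ = J⁺·V = [0.9910, 0.8150, 0.7810]

0.9910 0.8150 0.7810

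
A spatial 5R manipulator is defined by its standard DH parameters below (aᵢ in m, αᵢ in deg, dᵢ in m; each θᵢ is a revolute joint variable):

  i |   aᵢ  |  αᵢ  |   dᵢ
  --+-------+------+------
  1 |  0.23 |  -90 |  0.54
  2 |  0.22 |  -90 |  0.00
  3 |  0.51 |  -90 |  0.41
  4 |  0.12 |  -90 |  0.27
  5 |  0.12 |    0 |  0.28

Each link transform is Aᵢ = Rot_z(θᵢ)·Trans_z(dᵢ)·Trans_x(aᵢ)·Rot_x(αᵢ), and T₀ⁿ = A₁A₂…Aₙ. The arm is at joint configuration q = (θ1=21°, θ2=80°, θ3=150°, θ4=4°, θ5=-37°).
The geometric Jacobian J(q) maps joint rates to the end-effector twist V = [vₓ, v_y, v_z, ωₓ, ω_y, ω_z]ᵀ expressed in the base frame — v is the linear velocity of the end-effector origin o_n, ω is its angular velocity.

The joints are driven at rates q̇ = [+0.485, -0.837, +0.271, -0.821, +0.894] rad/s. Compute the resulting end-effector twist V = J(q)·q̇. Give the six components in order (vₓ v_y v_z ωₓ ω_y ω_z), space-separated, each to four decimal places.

-0.5714 -0.2260 0.0298 1.1897 -1.1681 0.1354

o_n = [0.0375, -0.0461, 1.0737]
J₁: ẑ×o_n = [0.0461, 0.0375, -0.0000], ω = ẑ
J2: z=[-0.3584, 0.9336, 0.0000] o=[0.2147, 0.0824, 0.5400] → [0.4983, 0.1913, 0.2115, -0.3584, 0.9336, 0.0000]
J3: z=[-0.9194, -0.3529, -0.1736] o=[0.2504, 0.0961, 0.3233] → [-0.2895, 0.7269, 0.0557, -0.9194, -0.3529, -0.1736]
J4: z=[-0.3914, 0.7774, 0.4924] o=[-0.1068, -0.3141, 0.6871] → [0.1686, 0.2224, -0.2171, -0.3914, 0.7774, 0.4924]
J5: z=[0.9145, 0.3884, 0.1137] o=[-0.2001, -0.1636, 0.9236] → [0.0449, -0.1102, 0.0151, 0.9145, 0.3884, 0.1137]
V = J·q̇ = [-0.5714, -0.2260, 0.0298, 1.1897, -1.1681, 0.1354]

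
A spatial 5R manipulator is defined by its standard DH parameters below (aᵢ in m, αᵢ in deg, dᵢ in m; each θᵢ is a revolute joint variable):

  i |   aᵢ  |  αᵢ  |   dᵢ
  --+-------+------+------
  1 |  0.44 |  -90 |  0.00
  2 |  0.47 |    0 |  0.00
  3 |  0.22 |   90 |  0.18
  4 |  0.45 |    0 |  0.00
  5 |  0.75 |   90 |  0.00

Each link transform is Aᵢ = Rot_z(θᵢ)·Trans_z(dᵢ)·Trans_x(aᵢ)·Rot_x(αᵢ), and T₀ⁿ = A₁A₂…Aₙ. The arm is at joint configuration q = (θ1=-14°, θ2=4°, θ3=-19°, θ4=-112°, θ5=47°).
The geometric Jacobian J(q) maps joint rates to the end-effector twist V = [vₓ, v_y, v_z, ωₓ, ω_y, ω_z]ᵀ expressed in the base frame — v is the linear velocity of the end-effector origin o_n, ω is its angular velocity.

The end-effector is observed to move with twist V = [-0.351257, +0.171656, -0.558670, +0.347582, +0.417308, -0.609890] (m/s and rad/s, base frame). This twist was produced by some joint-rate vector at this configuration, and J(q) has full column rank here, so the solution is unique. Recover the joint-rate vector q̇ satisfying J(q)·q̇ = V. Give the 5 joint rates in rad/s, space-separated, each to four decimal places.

o_n = [1.0053, -1.1957, 0.0626]
J₁: ẑ×o_n = [1.1957, 1.0053, -0.0000], ω = ẑ
J2: z=[0.2419, 0.9703, 0.0000] o=[0.4269, -0.1064, 0.0000] → [0.0607, -0.0151, -0.8247, 0.2419, 0.9703, 0.0000]
J3: z=[0.2419, 0.9703, 0.0000] o=[0.8819, -0.2199, -0.0328] → [0.0925, -0.0231, -0.3558, 0.2419, 0.9703, 0.0000]
J4: z=[-0.2511, 0.0626, 0.9659] o=[1.1316, -0.0966, 0.0242] → [1.0640, -0.1124, 0.2839, -0.2511, 0.0626, 0.9659]
J5: z=[-0.2511, 0.0626, 0.9659] o=[0.8727, -0.4621, -0.0195] → [0.7137, 0.1487, 0.1759, -0.2511, 0.0626, 0.9659]
q̇ = J⁺·V = [0.2720, 0.4410, 0.0480, -0.1600, -0.7530]

0.2720 0.4410 0.0480 -0.1600 -0.7530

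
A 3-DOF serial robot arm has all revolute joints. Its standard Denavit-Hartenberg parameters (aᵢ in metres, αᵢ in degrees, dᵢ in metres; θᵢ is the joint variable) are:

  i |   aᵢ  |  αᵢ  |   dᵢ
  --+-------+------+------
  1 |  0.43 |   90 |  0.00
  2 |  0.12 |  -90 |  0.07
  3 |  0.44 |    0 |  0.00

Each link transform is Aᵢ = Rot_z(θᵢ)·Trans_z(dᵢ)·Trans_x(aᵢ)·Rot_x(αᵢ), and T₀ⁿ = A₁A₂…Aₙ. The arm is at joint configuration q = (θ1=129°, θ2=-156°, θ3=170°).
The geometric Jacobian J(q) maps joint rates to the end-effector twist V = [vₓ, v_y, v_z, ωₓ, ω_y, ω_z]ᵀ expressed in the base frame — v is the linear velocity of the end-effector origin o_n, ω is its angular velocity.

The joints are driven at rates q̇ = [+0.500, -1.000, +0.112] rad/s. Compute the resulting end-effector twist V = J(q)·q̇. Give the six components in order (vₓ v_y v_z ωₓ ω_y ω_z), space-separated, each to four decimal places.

-0.3237 -0.0922 -0.2827 -0.8058 -0.5939 0.3977

o_n = [-0.4557, 0.5526, 0.1274]
J₁: ẑ×o_n = [-0.5526, -0.4557, 0.0000], ω = ẑ
J2: z=[0.7771, 0.6293, 0.0000] o=[-0.2706, 0.3342, 0.0000] → [0.0802, -0.0990, 0.2862, 0.7771, 0.6293, 0.0000]
J3: z=[-0.2560, 0.3161, -0.9135] o=[-0.1472, 0.2930, -0.0488] → [0.2928, 0.3269, 0.0311, -0.2560, 0.3161, -0.9135]
V = J·q̇ = [-0.3237, -0.0922, -0.2827, -0.8058, -0.5939, 0.3977]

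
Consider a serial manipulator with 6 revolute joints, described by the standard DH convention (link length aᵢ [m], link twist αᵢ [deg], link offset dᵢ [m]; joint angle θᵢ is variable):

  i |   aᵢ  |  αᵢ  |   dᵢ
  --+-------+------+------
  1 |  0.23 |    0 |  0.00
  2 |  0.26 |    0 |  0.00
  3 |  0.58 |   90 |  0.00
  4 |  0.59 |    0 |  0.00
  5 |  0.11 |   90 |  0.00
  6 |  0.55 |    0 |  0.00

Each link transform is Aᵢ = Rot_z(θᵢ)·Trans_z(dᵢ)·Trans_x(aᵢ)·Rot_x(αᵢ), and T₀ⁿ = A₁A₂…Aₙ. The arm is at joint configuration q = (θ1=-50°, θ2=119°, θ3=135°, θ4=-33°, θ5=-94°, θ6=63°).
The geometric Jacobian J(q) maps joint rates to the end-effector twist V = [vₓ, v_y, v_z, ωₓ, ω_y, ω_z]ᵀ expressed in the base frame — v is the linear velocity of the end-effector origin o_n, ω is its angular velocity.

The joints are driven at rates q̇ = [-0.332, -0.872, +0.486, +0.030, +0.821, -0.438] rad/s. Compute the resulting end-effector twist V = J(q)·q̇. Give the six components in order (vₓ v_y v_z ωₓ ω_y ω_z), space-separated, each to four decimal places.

o_n = [-0.7424, 0.1651, -0.6086]
J₁: ẑ×o_n = [-0.1651, -0.7424, 0.0000], ω = ẑ
J2: z=[0.0000, 0.0000, 1.0000] o=[0.1478, -0.1762, 0.0000] → [-0.3413, -0.8903, 0.0000, 0.0000, 0.0000, 1.0000]
J3: z=[0.0000, 0.0000, 1.0000] o=[0.2410, 0.0665, 0.0000] → [-0.0986, -0.9835, 0.0000, 0.0000, 0.0000, 1.0000]
J4: z=[-0.4067, 0.9135, 0.0000] o=[-0.2888, -0.1694, 0.0000] → [-0.5560, -0.2475, 0.2783, -0.4067, 0.9135, 0.0000]
J5: z=[-0.4067, 0.9135, 0.0000] o=[-0.7409, -0.3706, -0.3213] → [-0.2624, -0.1168, -0.2165, -0.4067, 0.9135, 0.0000]
J6: z=[0.7296, 0.3248, 0.6018] o=[-0.6804, -0.3437, -0.4092] → [-0.3710, 0.1082, 0.3914, 0.7296, 0.3248, 0.6018]
V = J·q̇ = [0.2349, 0.3941, -0.3408, -0.6657, 0.6351, -0.9816]

0.2349 0.3941 -0.3408 -0.6657 0.6351 -0.9816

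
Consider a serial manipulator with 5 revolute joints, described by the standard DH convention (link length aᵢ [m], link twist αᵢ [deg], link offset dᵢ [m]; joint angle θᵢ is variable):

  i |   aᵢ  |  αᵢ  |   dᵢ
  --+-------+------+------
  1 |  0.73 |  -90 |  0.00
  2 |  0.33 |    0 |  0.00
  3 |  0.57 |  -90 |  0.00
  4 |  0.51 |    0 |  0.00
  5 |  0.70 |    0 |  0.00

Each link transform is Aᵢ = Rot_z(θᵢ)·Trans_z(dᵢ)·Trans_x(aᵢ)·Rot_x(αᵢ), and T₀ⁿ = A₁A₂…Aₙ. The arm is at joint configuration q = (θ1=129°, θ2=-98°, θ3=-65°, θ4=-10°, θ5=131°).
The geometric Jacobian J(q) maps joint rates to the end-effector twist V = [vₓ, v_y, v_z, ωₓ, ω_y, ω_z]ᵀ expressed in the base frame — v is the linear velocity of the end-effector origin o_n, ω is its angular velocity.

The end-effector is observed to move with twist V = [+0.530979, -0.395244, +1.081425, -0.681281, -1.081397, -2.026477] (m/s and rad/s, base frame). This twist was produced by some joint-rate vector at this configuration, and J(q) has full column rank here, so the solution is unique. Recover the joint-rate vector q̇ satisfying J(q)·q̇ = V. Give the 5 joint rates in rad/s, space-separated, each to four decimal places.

-0.6800 0.6250 0.5850 -0.6890 -0.7190

o_n = [0.3953, 0.3245, 0.5349]
J₁: ẑ×o_n = [-0.3245, 0.3953, 0.0000], ω = ẑ
J2: z=[-0.7771, -0.6293, 0.0000] o=[-0.4594, 0.5673, 0.0000] → [-0.3366, 0.4157, 0.7266, -0.7771, -0.6293, 0.0000]
J3: z=[-0.7771, -0.6293, 0.0000] o=[-0.4305, 0.5316, 0.3268] → [-0.1310, 0.1617, 0.6806, -0.7771, -0.6293, 0.0000]
J4: z=[-0.1840, 0.2272, 0.9563] o=[-0.0875, 0.1080, 0.4934] → [-0.1977, 0.4693, -0.1495, -0.1840, 0.2272, 0.9563]
J5: z=[-0.1840, 0.2272, 0.9563] o=[0.1460, -0.3210, 0.6403] → [-0.6413, 0.2190, -0.1754, -0.1840, 0.2272, 0.9563]
q̇ = J⁺·V = [-0.6800, 0.6250, 0.5850, -0.6890, -0.7190]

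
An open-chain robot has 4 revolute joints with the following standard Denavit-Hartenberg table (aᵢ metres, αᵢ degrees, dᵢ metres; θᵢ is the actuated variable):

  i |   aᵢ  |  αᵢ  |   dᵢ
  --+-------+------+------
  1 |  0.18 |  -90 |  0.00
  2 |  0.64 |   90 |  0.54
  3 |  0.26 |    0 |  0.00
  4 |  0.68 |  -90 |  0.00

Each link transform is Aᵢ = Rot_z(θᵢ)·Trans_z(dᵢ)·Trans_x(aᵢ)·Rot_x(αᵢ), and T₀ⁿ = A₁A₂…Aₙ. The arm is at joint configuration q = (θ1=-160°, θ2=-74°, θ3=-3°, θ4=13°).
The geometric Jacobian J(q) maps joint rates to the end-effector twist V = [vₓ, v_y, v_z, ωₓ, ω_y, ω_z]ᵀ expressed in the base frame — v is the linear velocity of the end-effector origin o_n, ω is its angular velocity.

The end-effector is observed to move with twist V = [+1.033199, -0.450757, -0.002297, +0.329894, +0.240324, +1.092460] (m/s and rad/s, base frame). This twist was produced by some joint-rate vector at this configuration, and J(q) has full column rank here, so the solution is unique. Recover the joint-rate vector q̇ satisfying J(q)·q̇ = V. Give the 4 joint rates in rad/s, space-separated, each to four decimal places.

0.9800 -0.1130 -0.3720 0.7800

o_n = [-0.3552, -0.8151, 1.5085]
J₁: ẑ×o_n = [0.8151, -0.3552, 0.0000], ω = ẑ
J2: z=[0.3420, -0.9397, 0.0000] o=[-0.1691, -0.0616, 0.0000] → [-1.4175, -0.5159, -0.4326, 0.3420, -0.9397, 0.0000]
J3: z=[0.9033, 0.3288, 0.2756] o=[-0.1502, -0.6293, 0.6152] → [0.3449, -0.8634, -0.1004, 0.9033, 0.3288, 0.2756]
J4: z=[0.9033, 0.3288, 0.2756] o=[-0.2221, -0.6410, 0.8648] → [0.2596, -0.6182, -0.1135, 0.9033, 0.3288, 0.2756]
q̇ = J⁺·V = [0.9800, -0.1130, -0.3720, 0.7800]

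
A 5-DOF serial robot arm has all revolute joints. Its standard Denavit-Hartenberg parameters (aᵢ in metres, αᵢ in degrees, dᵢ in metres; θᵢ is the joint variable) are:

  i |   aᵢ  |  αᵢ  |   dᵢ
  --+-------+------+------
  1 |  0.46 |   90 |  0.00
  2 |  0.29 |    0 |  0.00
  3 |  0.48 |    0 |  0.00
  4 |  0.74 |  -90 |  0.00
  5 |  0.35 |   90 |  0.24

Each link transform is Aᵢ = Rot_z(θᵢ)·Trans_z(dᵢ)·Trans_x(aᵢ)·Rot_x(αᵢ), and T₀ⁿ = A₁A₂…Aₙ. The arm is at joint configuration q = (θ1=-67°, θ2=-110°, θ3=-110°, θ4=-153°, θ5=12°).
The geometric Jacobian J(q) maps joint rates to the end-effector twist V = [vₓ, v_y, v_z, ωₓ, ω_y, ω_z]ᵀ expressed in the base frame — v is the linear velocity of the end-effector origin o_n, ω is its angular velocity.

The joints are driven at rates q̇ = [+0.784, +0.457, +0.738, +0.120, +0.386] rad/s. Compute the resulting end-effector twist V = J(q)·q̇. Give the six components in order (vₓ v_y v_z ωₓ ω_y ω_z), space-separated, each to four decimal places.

o_n = [0.4975, -0.9857, 0.0264]
J₁: ẑ×o_n = [0.9857, 0.4975, -0.0000], ω = ẑ
J2: z=[-0.9205, -0.3907, 0.0000] o=[0.1797, -0.4234, 0.0000] → [-0.0103, 0.0243, 0.6417, -0.9205, -0.3907, 0.0000]
J3: z=[-0.9205, -0.3907, 0.0000] o=[0.1410, -0.3321, -0.2725] → [-0.1168, 0.2751, 0.7409, -0.9205, -0.3907, 0.0000]
J4: z=[-0.9205, -0.3907, 0.0000] o=[-0.0027, 0.0063, 0.0360] → [0.0038, -0.0089, 1.1086, -0.9205, -0.3907, 0.0000]
J5: z=[0.0879, -0.2071, 0.9744] o=[0.2790, -0.6574, -0.1304] → [0.2874, 0.1990, 0.0164, 0.0879, -0.2071, 0.9744]
V = J·q̇ = [0.7933, 0.6799, 0.9794, -1.1765, -0.5937, 1.1601]

0.7933 0.6799 0.9794 -1.1765 -0.5937 1.1601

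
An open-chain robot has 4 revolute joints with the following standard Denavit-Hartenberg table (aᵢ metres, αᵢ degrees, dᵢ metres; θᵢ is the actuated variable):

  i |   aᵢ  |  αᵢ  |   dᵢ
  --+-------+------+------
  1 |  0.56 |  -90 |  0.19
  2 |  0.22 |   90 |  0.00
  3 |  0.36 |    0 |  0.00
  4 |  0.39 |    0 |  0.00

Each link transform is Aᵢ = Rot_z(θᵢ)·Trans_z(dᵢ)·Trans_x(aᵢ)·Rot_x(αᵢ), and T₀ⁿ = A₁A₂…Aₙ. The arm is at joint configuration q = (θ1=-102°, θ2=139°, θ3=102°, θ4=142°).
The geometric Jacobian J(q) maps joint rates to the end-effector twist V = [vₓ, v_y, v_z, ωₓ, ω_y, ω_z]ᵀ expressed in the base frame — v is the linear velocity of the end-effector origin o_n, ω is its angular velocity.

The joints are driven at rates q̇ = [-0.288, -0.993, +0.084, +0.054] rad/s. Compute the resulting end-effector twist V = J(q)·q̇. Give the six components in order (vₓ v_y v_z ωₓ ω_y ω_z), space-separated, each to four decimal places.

o_n = [-0.1189, -0.5672, 0.2069]
J₁: ẑ×o_n = [0.5672, -0.1189, 0.0000], ω = ẑ
J2: z=[0.9781, -0.2079, 0.0000] o=[-0.1164, -0.5478, 0.1900] → [-0.0035, -0.0166, -0.0195, 0.9781, -0.2079, 0.0000]
J3: z=[-0.1364, -0.6417, -0.7547] o=[-0.0819, -0.3854, 0.0457] → [-0.2407, 0.0499, 0.0011, -0.1364, -0.6417, -0.7547]
J4: z=[-0.1364, -0.6417, -0.7547] o=[0.2508, -0.5138, 0.0948] → [-0.1122, 0.2943, -0.2300, -0.1364, -0.6417, -0.7547]
V = J·q̇ = [-0.1861, 0.0708, 0.0070, -0.9901, 0.1179, -0.3921]

-0.1861 0.0708 0.0070 -0.9901 0.1179 -0.3921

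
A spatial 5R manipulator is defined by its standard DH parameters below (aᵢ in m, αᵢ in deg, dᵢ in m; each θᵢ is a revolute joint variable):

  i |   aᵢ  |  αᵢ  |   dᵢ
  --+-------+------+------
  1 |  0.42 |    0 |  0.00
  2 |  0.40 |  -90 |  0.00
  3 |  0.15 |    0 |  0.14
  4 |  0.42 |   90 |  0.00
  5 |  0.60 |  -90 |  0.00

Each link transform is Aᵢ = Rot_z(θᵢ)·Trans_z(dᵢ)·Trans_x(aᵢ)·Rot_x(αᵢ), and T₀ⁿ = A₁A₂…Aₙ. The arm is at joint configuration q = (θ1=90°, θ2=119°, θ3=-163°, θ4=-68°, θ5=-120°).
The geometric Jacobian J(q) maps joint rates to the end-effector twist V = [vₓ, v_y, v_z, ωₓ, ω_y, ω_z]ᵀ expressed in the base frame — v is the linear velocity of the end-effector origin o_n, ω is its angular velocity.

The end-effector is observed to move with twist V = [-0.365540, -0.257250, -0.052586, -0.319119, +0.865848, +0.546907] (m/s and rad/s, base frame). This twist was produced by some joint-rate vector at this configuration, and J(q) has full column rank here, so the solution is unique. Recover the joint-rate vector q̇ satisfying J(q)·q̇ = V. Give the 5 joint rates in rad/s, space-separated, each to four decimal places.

0.4170 0.0160 -0.3960 -0.5160 -0.1810

o_n = [-0.3424, 0.6643, -0.0494]
J₁: ẑ×o_n = [-0.6643, -0.3424, 0.0000], ω = ẑ
J2: z=[0.0000, 0.0000, 1.0000] o=[0.0000, 0.4200, 0.0000] → [-0.2443, -0.3424, 0.0000, 0.0000, 0.0000, 1.0000]
J3: z=[0.4848, -0.8746, 0.0000] o=[-0.3498, 0.2261, 0.0000] → [0.0432, 0.0240, 0.2190, 0.4848, -0.8746, 0.0000]
J4: z=[0.4848, -0.8746, 0.0000] o=[-0.1565, 0.1732, 0.0439] → [0.0816, 0.0452, 0.0755, 0.4848, -0.8746, 0.0000]
J5: z=[-0.6797, -0.3768, -0.6293] o=[0.0747, 0.3013, -0.2825] → [0.1406, 0.4209, -0.4038, -0.6797, -0.3768, -0.6293]
q̇ = J⁺·V = [0.4170, 0.0160, -0.3960, -0.5160, -0.1810]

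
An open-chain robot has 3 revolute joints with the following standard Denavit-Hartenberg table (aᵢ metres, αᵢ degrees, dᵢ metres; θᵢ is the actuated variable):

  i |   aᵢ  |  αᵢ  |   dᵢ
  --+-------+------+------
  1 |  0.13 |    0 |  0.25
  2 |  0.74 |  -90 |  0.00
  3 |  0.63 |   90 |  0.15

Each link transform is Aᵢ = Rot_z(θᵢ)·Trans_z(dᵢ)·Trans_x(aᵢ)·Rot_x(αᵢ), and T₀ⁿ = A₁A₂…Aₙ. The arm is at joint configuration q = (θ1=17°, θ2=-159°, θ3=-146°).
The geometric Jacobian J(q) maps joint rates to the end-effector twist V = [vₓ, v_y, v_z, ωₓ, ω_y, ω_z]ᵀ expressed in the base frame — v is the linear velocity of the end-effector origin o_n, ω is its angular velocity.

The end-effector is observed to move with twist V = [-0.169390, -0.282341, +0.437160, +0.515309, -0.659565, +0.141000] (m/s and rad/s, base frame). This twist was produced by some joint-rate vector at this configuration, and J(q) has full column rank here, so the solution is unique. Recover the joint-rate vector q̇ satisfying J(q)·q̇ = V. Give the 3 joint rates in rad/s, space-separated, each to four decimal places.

-0.7210 0.8620 0.8370

o_n = [0.0451, -0.2142, 0.6023]
J₁: ẑ×o_n = [0.2142, 0.0451, -0.0000], ω = ẑ
J2: z=[0.0000, 0.0000, 1.0000] o=[0.1243, 0.0380, 0.2500] → [0.2522, -0.0792, 0.0000, 0.0000, 0.0000, 1.0000]
J3: z=[0.6157, -0.7880, 0.0000] o=[-0.4588, -0.4176, 0.2500] → [-0.2776, -0.2169, 0.5223, 0.6157, -0.7880, 0.0000]
q̇ = J⁺·V = [-0.7210, 0.8620, 0.8370]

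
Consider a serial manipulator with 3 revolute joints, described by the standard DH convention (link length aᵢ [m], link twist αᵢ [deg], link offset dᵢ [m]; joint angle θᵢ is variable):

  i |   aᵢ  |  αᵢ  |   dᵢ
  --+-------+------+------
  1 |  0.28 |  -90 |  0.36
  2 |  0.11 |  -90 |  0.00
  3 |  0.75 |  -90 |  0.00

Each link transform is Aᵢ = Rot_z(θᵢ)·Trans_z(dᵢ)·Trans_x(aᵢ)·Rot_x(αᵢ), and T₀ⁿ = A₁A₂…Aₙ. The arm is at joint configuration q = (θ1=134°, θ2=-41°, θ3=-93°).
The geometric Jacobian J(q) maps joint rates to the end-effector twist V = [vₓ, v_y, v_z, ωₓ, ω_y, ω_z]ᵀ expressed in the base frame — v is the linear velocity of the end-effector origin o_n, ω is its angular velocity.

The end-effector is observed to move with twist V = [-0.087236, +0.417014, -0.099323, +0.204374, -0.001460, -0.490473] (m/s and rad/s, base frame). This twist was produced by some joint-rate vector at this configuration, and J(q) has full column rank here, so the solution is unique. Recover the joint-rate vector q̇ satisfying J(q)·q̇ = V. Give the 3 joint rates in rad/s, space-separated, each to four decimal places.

-0.6550 -0.1460 -0.2180

o_n = [-0.7704, -0.2805, 0.4064]
J₁: ẑ×o_n = [0.2805, -0.7704, 0.0000], ω = ẑ
J2: z=[-0.7193, -0.6947, 0.0000] o=[-0.1945, 0.2014, 0.3600] → [-0.0322, 0.0334, -0.0534, -0.7193, -0.6947, 0.0000]
J3: z=[-0.4557, 0.4719, -0.7547] o=[-0.2522, 0.2611, 0.4322] → [-0.4209, 0.3793, 0.4914, -0.4557, 0.4719, -0.7547]
q̇ = J⁺·V = [-0.6550, -0.1460, -0.2180]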